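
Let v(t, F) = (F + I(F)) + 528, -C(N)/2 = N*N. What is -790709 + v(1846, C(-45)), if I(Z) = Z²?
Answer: 15608269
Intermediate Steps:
C(N) = -2*N² (C(N) = -2*N*N = -2*N²)
v(t, F) = 528 + F + F² (v(t, F) = (F + F²) + 528 = 528 + F + F²)
-790709 + v(1846, C(-45)) = -790709 + (528 - 2*(-45)² + (-2*(-45)²)²) = -790709 + (528 - 2*2025 + (-2*2025)²) = -790709 + (528 - 4050 + (-4050)²) = -790709 + (528 - 4050 + 16402500) = -790709 + 16398978 = 15608269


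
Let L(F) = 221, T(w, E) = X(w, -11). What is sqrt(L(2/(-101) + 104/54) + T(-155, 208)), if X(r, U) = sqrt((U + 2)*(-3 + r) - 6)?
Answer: sqrt(221 + 2*sqrt(354)) ≈ 16.082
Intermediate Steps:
X(r, U) = sqrt(-6 + (-3 + r)*(2 + U)) (X(r, U) = sqrt((2 + U)*(-3 + r) - 6) = sqrt((-3 + r)*(2 + U) - 6) = sqrt(-6 + (-3 + r)*(2 + U)))
T(w, E) = sqrt(21 - 9*w) (T(w, E) = sqrt(-12 - 3*(-11) + 2*w - 11*w) = sqrt(-12 + 33 + 2*w - 11*w) = sqrt(21 - 9*w))
sqrt(L(2/(-101) + 104/54) + T(-155, 208)) = sqrt(221 + sqrt(21 - 9*(-155))) = sqrt(221 + sqrt(21 + 1395)) = sqrt(221 + sqrt(1416)) = sqrt(221 + 2*sqrt(354))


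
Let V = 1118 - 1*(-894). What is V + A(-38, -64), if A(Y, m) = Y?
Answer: 1974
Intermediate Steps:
V = 2012 (V = 1118 + 894 = 2012)
V + A(-38, -64) = 2012 - 38 = 1974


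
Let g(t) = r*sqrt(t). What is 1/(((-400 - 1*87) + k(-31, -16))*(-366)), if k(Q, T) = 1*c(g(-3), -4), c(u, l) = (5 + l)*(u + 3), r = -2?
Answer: 121/21435522 - I*sqrt(3)/42871044 ≈ 5.6448e-6 - 4.0401e-8*I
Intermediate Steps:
g(t) = -2*sqrt(t)
c(u, l) = (3 + u)*(5 + l) (c(u, l) = (5 + l)*(3 + u) = (3 + u)*(5 + l))
k(Q, T) = 3 - 2*I*sqrt(3) (k(Q, T) = 1*(15 + 3*(-4) + 5*(-2*I*sqrt(3)) - (-8)*sqrt(-3)) = 1*(15 - 12 + 5*(-2*I*sqrt(3)) - (-8)*I*sqrt(3)) = 1*(15 - 12 - 10*I*sqrt(3) + 8*I*sqrt(3)) = 1*(3 - 2*I*sqrt(3)) = 3 - 2*I*sqrt(3))
1/(((-400 - 1*87) + k(-31, -16))*(-366)) = 1/(((-400 - 1*87) + (3 - 2*I*sqrt(3)))*(-366)) = -1/366/((-400 - 87) + (3 - 2*I*sqrt(3))) = -1/366/(-487 + (3 - 2*I*sqrt(3))) = -1/366/(-484 - 2*I*sqrt(3)) = -1/(366*(-484 - 2*I*sqrt(3)))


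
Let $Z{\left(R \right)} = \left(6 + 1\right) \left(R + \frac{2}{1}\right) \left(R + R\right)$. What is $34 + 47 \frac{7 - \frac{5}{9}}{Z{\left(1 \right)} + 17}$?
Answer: $\frac{20780}{531} \approx 39.134$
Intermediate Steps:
$Z{\left(R \right)} = 2 R \left(14 + 7 R\right)$ ($Z{\left(R \right)} = 7 \left(R + 2 \cdot 1\right) 2 R = 7 \left(R + 2\right) 2 R = 7 \left(2 + R\right) 2 R = \left(14 + 7 R\right) 2 R = 2 R \left(14 + 7 R\right)$)
$34 + 47 \frac{7 - \frac{5}{9}}{Z{\left(1 \right)} + 17} = 34 + 47 \frac{7 - \frac{5}{9}}{14 \cdot 1 \left(2 + 1\right) + 17} = 34 + 47 \frac{7 - \frac{5}{9}}{14 \cdot 1 \cdot 3 + 17} = 34 + 47 \frac{7 - \frac{5}{9}}{42 + 17} = 34 + 47 \frac{58}{9 \cdot 59} = 34 + 47 \cdot \frac{58}{9} \cdot \frac{1}{59} = 34 + 47 \cdot \frac{58}{531} = 34 + \frac{2726}{531} = \frac{20780}{531}$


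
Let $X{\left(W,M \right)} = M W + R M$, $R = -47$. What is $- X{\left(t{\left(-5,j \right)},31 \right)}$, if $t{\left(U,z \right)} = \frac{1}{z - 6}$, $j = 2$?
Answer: $\frac{5859}{4} \approx 1464.8$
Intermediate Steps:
$t{\left(U,z \right)} = \frac{1}{-6 + z}$
$X{\left(W,M \right)} = - 47 M + M W$ ($X{\left(W,M \right)} = M W - 47 M = - 47 M + M W$)
$- X{\left(t{\left(-5,j \right)},31 \right)} = - 31 \left(-47 + \frac{1}{-6 + 2}\right) = - 31 \left(-47 + \frac{1}{-4}\right) = - 31 \left(-47 - \frac{1}{4}\right) = - \frac{31 \left(-189\right)}{4} = \left(-1\right) \left(- \frac{5859}{4}\right) = \frac{5859}{4}$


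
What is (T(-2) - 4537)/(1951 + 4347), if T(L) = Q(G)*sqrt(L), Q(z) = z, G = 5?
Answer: -4537/6298 + 5*I*sqrt(2)/6298 ≈ -0.72039 + 0.0011227*I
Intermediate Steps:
T(L) = 5*sqrt(L)
(T(-2) - 4537)/(1951 + 4347) = (5*sqrt(-2) - 4537)/(1951 + 4347) = (5*(I*sqrt(2)) - 4537)/6298 = (5*I*sqrt(2) - 4537)*(1/6298) = (-4537 + 5*I*sqrt(2))*(1/6298) = -4537/6298 + 5*I*sqrt(2)/6298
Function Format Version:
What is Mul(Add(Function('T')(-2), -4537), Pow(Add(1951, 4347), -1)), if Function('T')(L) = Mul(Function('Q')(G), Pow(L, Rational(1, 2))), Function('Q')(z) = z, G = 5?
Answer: Add(Rational(-4537, 6298), Mul(Rational(5, 6298), I, Pow(2, Rational(1, 2)))) ≈ Add(-0.72039, Mul(0.0011227, I))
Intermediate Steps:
Function('T')(L) = Mul(5, Pow(L, Rational(1, 2)))
Mul(Add(Function('T')(-2), -4537), Pow(Add(1951, 4347), -1)) = Mul(Add(Mul(5, Pow(-2, Rational(1, 2))), -4537), Pow(Add(1951, 4347), -1)) = Mul(Add(Mul(5, Mul(I, Pow(2, Rational(1, 2)))), -4537), Pow(6298, -1)) = Mul(Add(Mul(5, I, Pow(2, Rational(1, 2))), -4537), Rational(1, 6298)) = Mul(Add(-4537, Mul(5, I, Pow(2, Rational(1, 2)))), Rational(1, 6298)) = Add(Rational(-4537, 6298), Mul(Rational(5, 6298), I, Pow(2, Rational(1, 2))))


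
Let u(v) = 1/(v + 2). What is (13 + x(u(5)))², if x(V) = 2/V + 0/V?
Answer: 729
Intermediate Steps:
u(v) = 1/(2 + v)
x(V) = 2/V (x(V) = 2/V + 0 = 2/V)
(13 + x(u(5)))² = (13 + 2/(1/(2 + 5)))² = (13 + 2/(1/7))² = (13 + 2/(⅐))² = (13 + 2*7)² = (13 + 14)² = 27² = 729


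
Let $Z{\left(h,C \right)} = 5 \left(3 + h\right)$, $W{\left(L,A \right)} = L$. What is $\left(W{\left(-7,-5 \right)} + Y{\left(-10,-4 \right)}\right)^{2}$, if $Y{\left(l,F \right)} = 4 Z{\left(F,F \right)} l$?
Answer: $37249$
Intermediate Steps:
$Z{\left(h,C \right)} = 15 + 5 h$
$Y{\left(l,F \right)} = l \left(60 + 20 F\right)$ ($Y{\left(l,F \right)} = 4 \left(15 + 5 F\right) l = \left(60 + 20 F\right) l = l \left(60 + 20 F\right)$)
$\left(W{\left(-7,-5 \right)} + Y{\left(-10,-4 \right)}\right)^{2} = \left(-7 + 20 \left(-10\right) \left(3 - 4\right)\right)^{2} = \left(-7 + 20 \left(-10\right) \left(-1\right)\right)^{2} = \left(-7 + 200\right)^{2} = 193^{2} = 37249$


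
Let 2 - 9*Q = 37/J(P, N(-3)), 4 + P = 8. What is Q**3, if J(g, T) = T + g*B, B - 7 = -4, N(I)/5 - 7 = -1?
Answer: 103823/54010152 ≈ 0.0019223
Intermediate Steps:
P = 4 (P = -4 + 8 = 4)
N(I) = 30 (N(I) = 35 + 5*(-1) = 35 - 5 = 30)
B = 3 (B = 7 - 4 = 3)
J(g, T) = T + 3*g (J(g, T) = T + g*3 = T + 3*g)
Q = 47/378 (Q = 2/9 - 37/(9*(30 + 3*4)) = 2/9 - 37/(9*(30 + 12)) = 2/9 - 37/(9*42) = 2/9 - 1/9*37/42 = 2/9 - 37/378 = 47/378 ≈ 0.12434)
Q**3 = (47/378)**3 = 103823/54010152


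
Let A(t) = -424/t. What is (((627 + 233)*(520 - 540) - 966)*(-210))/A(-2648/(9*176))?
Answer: 105226555/6996 ≈ 15041.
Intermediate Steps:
(((627 + 233)*(520 - 540) - 966)*(-210))/A(-2648/(9*176)) = (((627 + 233)*(520 - 540) - 966)*(-210))/((-424/((-2648/(9*176))))) = ((860*(-20) - 966)*(-210))/((-424/((-2648/1584)))) = ((-17200 - 966)*(-210))/((-424/((-2648*1/1584)))) = (-18166*(-210))/((-424/(-331/198))) = 3814860/((-424*(-198/331))) = 3814860/(83952/331) = 3814860*(331/83952) = 105226555/6996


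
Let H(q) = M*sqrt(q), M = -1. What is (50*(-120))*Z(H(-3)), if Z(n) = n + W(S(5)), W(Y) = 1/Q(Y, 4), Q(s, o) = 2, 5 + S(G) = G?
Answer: -3000 + 6000*I*sqrt(3) ≈ -3000.0 + 10392.0*I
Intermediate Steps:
S(G) = -5 + G
H(q) = -sqrt(q)
W(Y) = 1/2
Z(n) = 1/2 + n (Z(n) = n + 1/2 = 1/2 + n)
(50*(-120))*Z(H(-3)) = (50*(-120))*(1/2 - sqrt(-3)) = -6000*(1/2 - I*sqrt(3)) = -3000 + 6000*I*sqrt(3)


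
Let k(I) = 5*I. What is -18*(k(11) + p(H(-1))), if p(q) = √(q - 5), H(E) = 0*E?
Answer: -990 - 18*I*√5 ≈ -990.0 - 40.249*I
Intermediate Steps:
H(E) = 0
p(q) = √(-5 + q)
-18*(k(11) + p(H(-1))) = -18*(5*11 + √(-5 + 0)) = -18*(55 + √(-5)) = -18*(55 + I*√5) = -990 - 18*I*√5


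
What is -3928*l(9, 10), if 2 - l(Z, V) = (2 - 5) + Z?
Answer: 15712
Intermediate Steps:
l(Z, V) = 5 - Z (l(Z, V) = 2 - ((2 - 5) + Z) = 2 - (-3 + Z) = 2 + (3 - Z) = 5 - Z)
-3928*l(9, 10) = -3928*(5 - 1*9) = -3928*(5 - 9) = -3928*(-4) = 15712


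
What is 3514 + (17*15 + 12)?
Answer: 3781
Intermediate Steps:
3514 + (17*15 + 12) = 3514 + (255 + 12) = 3514 + 267 = 3781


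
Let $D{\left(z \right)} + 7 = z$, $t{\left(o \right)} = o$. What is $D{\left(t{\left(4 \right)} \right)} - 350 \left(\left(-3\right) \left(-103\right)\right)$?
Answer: $-108153$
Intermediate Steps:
$D{\left(z \right)} = -7 + z$
$D{\left(t{\left(4 \right)} \right)} - 350 \left(\left(-3\right) \left(-103\right)\right) = \left(-7 + 4\right) - 350 \left(\left(-3\right) \left(-103\right)\right) = -3 - 108150 = -108153$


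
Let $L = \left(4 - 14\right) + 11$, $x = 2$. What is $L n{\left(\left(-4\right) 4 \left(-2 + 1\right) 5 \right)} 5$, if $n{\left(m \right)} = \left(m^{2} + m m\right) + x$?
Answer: $64010$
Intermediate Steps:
$n{\left(m \right)} = 2 + 2 m^{2}$ ($n{\left(m \right)} = \left(m^{2} + m m\right) + 2 = \left(m^{2} + m^{2}\right) + 2 = 2 m^{2} + 2 = 2 + 2 m^{2}$)
$L = 1$ ($L = -10 + 11 = 1$)
$L n{\left(\left(-4\right) 4 \left(-2 + 1\right) 5 \right)} 5 = 1 \left(2 + 2 \left(\left(-4\right) 4 \left(-2 + 1\right) 5\right)^{2}\right) 5 = 1 \left(2 + 2 \left(- 16 \left(\left(-1\right) 5\right)\right)^{2}\right) 5 = 1 \left(2 + 2 \left(\left(-16\right) \left(-5\right)\right)^{2}\right) 5 = 1 \left(2 + 2 \cdot 80^{2}\right) 5 = 1 \left(2 + 2 \cdot 6400\right) 5 = 1 \left(2 + 12800\right) 5 = 1 \cdot 12802 \cdot 5 = 12802 \cdot 5 = 64010$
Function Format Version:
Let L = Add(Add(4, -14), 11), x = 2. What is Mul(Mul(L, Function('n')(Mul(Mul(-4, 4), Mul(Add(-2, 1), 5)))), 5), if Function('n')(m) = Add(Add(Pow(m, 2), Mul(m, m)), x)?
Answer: 64010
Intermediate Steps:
Function('n')(m) = Add(2, Mul(2, Pow(m, 2))) (Function('n')(m) = Add(Add(Pow(m, 2), Mul(m, m)), 2) = Add(Add(Pow(m, 2), Pow(m, 2)), 2) = Add(Mul(2, Pow(m, 2)), 2) = Add(2, Mul(2, Pow(m, 2))))
L = 1 (L = Add(-10, 11) = 1)
Mul(Mul(L, Function('n')(Mul(Mul(-4, 4), Mul(Add(-2, 1), 5)))), 5) = Mul(Mul(1, Add(2, Mul(2, Pow(Mul(Mul(-4, 4), Mul(Add(-2, 1), 5)), 2)))), 5) = Mul(Mul(1, Add(2, Mul(2, Pow(Mul(-16, Mul(-1, 5)), 2)))), 5) = Mul(Mul(1, Add(2, Mul(2, Pow(Mul(-16, -5), 2)))), 5) = Mul(Mul(1, Add(2, Mul(2, Pow(80, 2)))), 5) = Mul(Mul(1, Add(2, Mul(2, 6400))), 5) = Mul(Mul(1, Add(2, 12800)), 5) = Mul(Mul(1, 12802), 5) = Mul(12802, 5) = 64010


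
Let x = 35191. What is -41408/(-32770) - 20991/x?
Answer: 384656929/576604535 ≈ 0.66711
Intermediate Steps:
-41408/(-32770) - 20991/x = -41408/(-32770) - 20991/35191 = -41408*(-1/32770) - 20991*1/35191 = 20704/16385 - 20991/35191 = 384656929/576604535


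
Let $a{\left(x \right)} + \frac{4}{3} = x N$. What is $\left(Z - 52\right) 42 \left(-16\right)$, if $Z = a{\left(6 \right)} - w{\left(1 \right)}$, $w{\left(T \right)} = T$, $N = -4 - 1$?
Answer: $56672$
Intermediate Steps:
$N = -5$ ($N = -4 - 1 = -5$)
$a{\left(x \right)} = - \frac{4}{3} - 5 x$ ($a{\left(x \right)} = - \frac{4}{3} + x \left(-5\right) = - \frac{4}{3} - 5 x$)
$Z = - \frac{97}{3}$ ($Z = \left(- \frac{4}{3} - 30\right) - 1 = - \frac{94}{3} - 1 = - \frac{97}{3} \approx -32.333$)
$\left(Z - 52\right) 42 \left(-16\right) = \left(- \frac{97}{3} - 52\right) 42 \left(-16\right) = \left(- \frac{253}{3}\right) 42 \left(-16\right) = \left(-3542\right) \left(-16\right) = 56672$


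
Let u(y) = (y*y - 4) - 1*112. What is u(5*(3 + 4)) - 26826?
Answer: -25717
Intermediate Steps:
u(y) = -116 + y**2 (u(y) = (y**2 - 4) - 112 = (-4 + y**2) - 112 = -116 + y**2)
u(5*(3 + 4)) - 26826 = (-116 + (5*(3 + 4))**2) - 26826 = (-116 + (5*7)**2) - 26826 = (-116 + 35**2) - 26826 = (-116 + 1225) - 26826 = 1109 - 26826 = -25717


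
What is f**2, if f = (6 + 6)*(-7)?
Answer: 7056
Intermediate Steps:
f = -84 (f = 12*(-7) = -84)
f**2 = (-84)**2 = 7056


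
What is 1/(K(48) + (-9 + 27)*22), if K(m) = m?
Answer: 1/444 ≈ 0.0022523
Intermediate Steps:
1/(K(48) + (-9 + 27)*22) = 1/(48 + (-9 + 27)*22) = 1/(48 + 18*22) = 1/(48 + 396) = 1/444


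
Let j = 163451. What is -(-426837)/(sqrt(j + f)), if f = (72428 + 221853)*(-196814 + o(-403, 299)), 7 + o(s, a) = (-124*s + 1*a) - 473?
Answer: -426837*I*sqrt(10816478003)/21632956006 ≈ -2.0521*I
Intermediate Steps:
o(s, a) = -480 + a - 124*s (o(s, a) = -7 + ((-124*s + 1*a) - 473) = -7 + ((-124*s + a) - 473) = -7 + ((a - 124*s) - 473) = -7 + (-473 + a - 124*s) = -480 + a - 124*s)
f = -43266075463 (f = (72428 + 221853)*(-196814 + (-480 + 299 - 124*(-403))) = 294281*(-196814 + (-480 + 299 + 49972)) = 294281*(-196814 + 49791) = 294281*(-147023) = -43266075463)
-(-426837)/(sqrt(j + f)) = -(-426837)/(sqrt(163451 - 43266075463)) = -(-426837)/(sqrt(-43265912012)) = -(-426837)/(2*I*sqrt(10816478003)) = -(-426837)*(-I*sqrt(10816478003)/21632956006) = -426837*I*sqrt(10816478003)/21632956006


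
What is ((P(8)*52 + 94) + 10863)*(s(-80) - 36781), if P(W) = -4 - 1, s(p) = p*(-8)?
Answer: -386600277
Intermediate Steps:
s(p) = -8*p
P(W) = -5
((P(8)*52 + 94) + 10863)*(s(-80) - 36781) = ((-5*52 + 94) + 10863)*(-8*(-80) - 36781) = ((-260 + 94) + 10863)*(640 - 36781) = (-166 + 10863)*(-36141) = 10697*(-36141) = -386600277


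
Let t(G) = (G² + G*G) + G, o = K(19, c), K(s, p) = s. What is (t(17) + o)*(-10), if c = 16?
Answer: -6140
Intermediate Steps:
o = 19
t(G) = G + 2*G² (t(G) = (G² + G²) + G = 2*G² + G = G + 2*G²)
(t(17) + o)*(-10) = (17*(1 + 2*17) + 19)*(-10) = (17*(1 + 34) + 19)*(-10) = (17*35 + 19)*(-10) = (595 + 19)*(-10) = 614*(-10) = -6140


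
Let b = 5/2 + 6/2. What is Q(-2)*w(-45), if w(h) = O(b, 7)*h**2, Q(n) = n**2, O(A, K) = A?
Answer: 44550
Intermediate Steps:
b = 11/2 (b = 5*(1/2) + 6*(1/2) = 5/2 + 3 = 11/2 ≈ 5.5000)
w(h) = 11*h**2/2
Q(-2)*w(-45) = (-2)**2*((11/2)*(-45)**2) = 4*((11/2)*2025) = 4*(22275/2) = 44550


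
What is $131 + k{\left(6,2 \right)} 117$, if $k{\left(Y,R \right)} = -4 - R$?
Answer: $-571$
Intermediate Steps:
$131 + k{\left(6,2 \right)} 117 = 131 + \left(-4 - 2\right) 117 = 131 - 702 = -571$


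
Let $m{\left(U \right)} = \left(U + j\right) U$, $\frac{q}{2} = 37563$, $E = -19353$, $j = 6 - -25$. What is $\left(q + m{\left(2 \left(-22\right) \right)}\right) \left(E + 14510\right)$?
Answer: $-366605414$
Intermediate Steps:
$j = 31$ ($j = 6 + 25 = 31$)
$q = 75126$ ($q = 2 \cdot 37563 = 75126$)
$m{\left(U \right)} = U \left(31 + U\right)$ ($m{\left(U \right)} = \left(U + 31\right) U = \left(31 + U\right) U = U \left(31 + U\right)$)
$\left(q + m{\left(2 \left(-22\right) \right)}\right) \left(E + 14510\right) = \left(75126 + 2 \left(-22\right) \left(31 + 2 \left(-22\right)\right)\right) \left(-19353 + 14510\right) = \left(75126 - 44 \left(31 - 44\right)\right) \left(-4843\right) = \left(75126 - -572\right) \left(-4843\right) = \left(75126 + 572\right) \left(-4843\right) = 75698 \left(-4843\right) = -366605414$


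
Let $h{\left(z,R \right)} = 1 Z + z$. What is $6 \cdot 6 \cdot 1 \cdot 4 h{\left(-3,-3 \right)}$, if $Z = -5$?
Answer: $-1152$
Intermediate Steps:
$h{\left(z,R \right)} = -5 + z$ ($h{\left(z,R \right)} = 1 \left(-5\right) + z = -5 + z$)
$6 \cdot 6 \cdot 1 \cdot 4 h{\left(-3,-3 \right)} = 6 \cdot 6 \cdot 1 \cdot 4 \left(-5 - 3\right) = 6 \cdot 6 \cdot 4 \left(-8\right) = 6 \cdot 24 \left(-8\right) = 144 \left(-8\right) = -1152$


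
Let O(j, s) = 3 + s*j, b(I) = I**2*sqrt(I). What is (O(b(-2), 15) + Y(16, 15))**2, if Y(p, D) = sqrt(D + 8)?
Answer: (3 + sqrt(23) + 60*I*sqrt(2))**2 ≈ -7139.2 + 1323.0*I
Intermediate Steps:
Y(p, D) = sqrt(8 + D)
b(I) = I**(5/2)
O(j, s) = 3 + j*s
(O(b(-2), 15) + Y(16, 15))**2 = ((3 + (-2)**(5/2)*15) + sqrt(8 + 15))**2 = ((3 + (4*I*sqrt(2))*15) + sqrt(23))**2 = ((3 + 60*I*sqrt(2)) + sqrt(23))**2 = (3 + sqrt(23) + 60*I*sqrt(2))**2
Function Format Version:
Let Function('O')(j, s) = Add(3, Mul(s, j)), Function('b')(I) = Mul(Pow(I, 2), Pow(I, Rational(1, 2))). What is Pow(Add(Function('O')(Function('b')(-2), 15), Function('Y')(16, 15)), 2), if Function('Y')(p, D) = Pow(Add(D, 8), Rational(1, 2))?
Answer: Pow(Add(3, Pow(23, Rational(1, 2)), Mul(60, I, Pow(2, Rational(1, 2)))), 2) ≈ Add(-7139.2, Mul(1323.0, I))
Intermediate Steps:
Function('Y')(p, D) = Pow(Add(8, D), Rational(1, 2))
Function('b')(I) = Pow(I, Rational(5, 2))
Function('O')(j, s) = Add(3, Mul(j, s))
Pow(Add(Function('O')(Function('b')(-2), 15), Function('Y')(16, 15)), 2) = Pow(Add(Add(3, Mul(Pow(-2, Rational(5, 2)), 15)), Pow(Add(8, 15), Rational(1, 2))), 2) = Pow(Add(Add(3, Mul(Mul(4, I, Pow(2, Rational(1, 2))), 15)), Pow(23, Rational(1, 2))), 2) = Pow(Add(Add(3, Mul(60, I, Pow(2, Rational(1, 2)))), Pow(23, Rational(1, 2))), 2) = Pow(Add(3, Pow(23, Rational(1, 2)), Mul(60, I, Pow(2, Rational(1, 2)))), 2)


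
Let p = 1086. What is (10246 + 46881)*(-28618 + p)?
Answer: -1572820564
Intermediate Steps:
(10246 + 46881)*(-28618 + p) = (10246 + 46881)*(-28618 + 1086) = 57127*(-27532) = -1572820564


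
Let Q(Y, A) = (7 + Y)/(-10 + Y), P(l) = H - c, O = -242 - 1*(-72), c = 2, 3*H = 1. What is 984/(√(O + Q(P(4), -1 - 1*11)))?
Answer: -492*I*√208810/2983 ≈ -75.368*I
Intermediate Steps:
H = ⅓ (H = (⅓)*1 = ⅓ ≈ 0.33333)
O = -170 (O = -242 + 72 = -170)
P(l) = -5/3 (P(l) = ⅓ - 1*2 = ⅓ - 2 = -5/3)
Q(Y, A) = (7 + Y)/(-10 + Y)
984/(√(O + Q(P(4), -1 - 1*11))) = 984/(√(-170 + (7 - 5/3)/(-10 - 5/3))) = 984/(√(-170 + (16/3)/(-35/3))) = 984/(√(-170 - 3/35*16/3)) = 984/(√(-170 - 16/35)) = 984/(√(-5966/35)) = 984/((I*√208810/35)) = 984*(-I*√208810/5966) = -492*I*√208810/2983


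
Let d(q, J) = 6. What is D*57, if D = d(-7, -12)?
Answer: 342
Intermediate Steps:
D = 6
D*57 = 6*57 = 342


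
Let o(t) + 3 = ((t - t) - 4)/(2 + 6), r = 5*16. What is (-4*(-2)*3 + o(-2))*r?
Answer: 1640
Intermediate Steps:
r = 80
o(t) = -7/2 (o(t) = -3 + ((t - t) - 4)/(2 + 6) = -3 + (0 - 4)/8 = -3 - 4*⅛ = -3 - ½ = -7/2)
(-4*(-2)*3 + o(-2))*r = (-4*(-2)*3 - 7/2)*80 = (8*3 - 7/2)*80 = (24 - 7/2)*80 = (41/2)*80 = 1640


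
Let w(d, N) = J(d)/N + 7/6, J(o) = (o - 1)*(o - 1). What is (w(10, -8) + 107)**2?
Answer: 5536609/576 ≈ 9612.2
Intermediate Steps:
J(o) = (-1 + o)**2 (J(o) = (-1 + o)*(-1 + o) = (-1 + o)**2)
w(d, N) = 7/6 + (-1 + d)**2/N (w(d, N) = (-1 + d)**2/N + 7/6 = 7/6 + (-1 + d)**2/N)
(w(10, -8) + 107)**2 = ((7/6 + (-1 + 10)**2/(-8)) + 107)**2 = ((7/6 - 1/8*9**2) + 107)**2 = ((7/6 - 1/8*81) + 107)**2 = ((7/6 - 81/8) + 107)**2 = (-215/24 + 107)**2 = (2353/24)**2 = 5536609/576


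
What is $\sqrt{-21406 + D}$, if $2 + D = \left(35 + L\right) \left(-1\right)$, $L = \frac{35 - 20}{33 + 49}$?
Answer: $\frac{i \sqrt{144183962}}{82} \approx 146.43 i$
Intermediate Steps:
$L = \frac{15}{82} \approx 0.18293$
$D = - \frac{3049}{82}$ ($D = -2 + \left(35 + \frac{15}{82}\right) \left(-1\right) = -2 + \frac{2885}{82} \left(-1\right) = -2 - \frac{2885}{82} = - \frac{3049}{82} \approx -37.183$)
$\sqrt{-21406 + D} = \sqrt{-21406 - \frac{3049}{82}} = \sqrt{- \frac{1758341}{82}} = \frac{i \sqrt{144183962}}{82}$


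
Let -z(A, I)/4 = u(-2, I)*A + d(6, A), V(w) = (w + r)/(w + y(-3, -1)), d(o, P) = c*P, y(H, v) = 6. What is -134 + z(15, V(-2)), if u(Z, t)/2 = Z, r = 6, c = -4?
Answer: 346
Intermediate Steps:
u(Z, t) = 2*Z
d(o, P) = -4*P
V(w) = 1 (V(w) = (w + 6)/(w + 6) = (6 + w)/(6 + w) = 1)
z(A, I) = 32*A (z(A, I) = -4*((2*(-2))*A - 4*A) = -4*(-4*A - 4*A) = -(-32)*A = 32*A)
-134 + z(15, V(-2)) = -134 + 32*15 = -134 + 480 = 346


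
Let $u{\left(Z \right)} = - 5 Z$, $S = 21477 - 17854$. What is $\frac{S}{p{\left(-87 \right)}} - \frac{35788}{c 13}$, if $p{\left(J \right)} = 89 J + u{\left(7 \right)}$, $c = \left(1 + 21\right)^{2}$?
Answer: $- \frac{75288745}{12234794} \approx -6.1537$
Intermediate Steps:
$S = 3623$
$c = 484$ ($c = 22^{2} = 484$)
$p{\left(J \right)} = -35 + 89 J$ ($p{\left(J \right)} = 89 J - 35 = -35 + 89 J$)
$\frac{S}{p{\left(-87 \right)}} - \frac{35788}{c 13} = \frac{3623}{-35 + 89 \left(-87\right)} - \frac{35788}{484 \cdot 13} = \frac{3623}{-35 - 7743} - \frac{35788}{6292} = \frac{3623}{-7778} - \frac{8947}{1573} = 3623 \left(- \frac{1}{7778}\right) - \frac{8947}{1573} = - \frac{3623}{7778} - \frac{8947}{1573} = - \frac{75288745}{12234794}$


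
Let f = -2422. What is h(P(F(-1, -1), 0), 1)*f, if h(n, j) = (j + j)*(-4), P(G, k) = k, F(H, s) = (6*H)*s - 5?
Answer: 19376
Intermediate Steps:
F(H, s) = -5 + 6*H*s (F(H, s) = 6*H*s - 5 = -5 + 6*H*s)
h(n, j) = -8*j (h(n, j) = (2*j)*(-4) = -8*j)
h(P(F(-1, -1), 0), 1)*f = -8*1*(-2422) = -8*(-2422) = 19376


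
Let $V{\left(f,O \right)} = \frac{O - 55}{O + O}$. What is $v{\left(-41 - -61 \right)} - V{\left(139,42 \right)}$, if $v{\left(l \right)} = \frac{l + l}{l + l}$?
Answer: $\frac{97}{84} \approx 1.1548$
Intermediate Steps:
$V{\left(f,O \right)} = \frac{-55 + O}{2 O}$
$v{\left(l \right)} = 1$ ($v{\left(l \right)} = \frac{2 l}{2 l} = 2 l \frac{1}{2 l} = 1$)
$v{\left(-41 - -61 \right)} - V{\left(139,42 \right)} = 1 - \frac{-55 + 42}{2 \cdot 42} = 1 - \frac{1}{2} \cdot \frac{1}{42} \left(-13\right) = 1 - - \frac{13}{84} = 1 + \frac{13}{84} = \frac{97}{84}$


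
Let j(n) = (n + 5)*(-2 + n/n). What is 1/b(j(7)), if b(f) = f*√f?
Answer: I*√3/72 ≈ 0.024056*I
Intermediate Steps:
j(n) = -5 - n (j(n) = (5 + n)*(-2 + 1) = (5 + n)*(-1) = -5 - n)
b(f) = f^(3/2)
1/b(j(7)) = 1/((-5 - 1*7)^(3/2)) = 1/((-5 - 7)^(3/2)) = 1/((-12)^(3/2)) = 1/(-24*I*√3) = I*√3/72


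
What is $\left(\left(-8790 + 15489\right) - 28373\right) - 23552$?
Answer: $-45226$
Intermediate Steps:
$\left(\left(-8790 + 15489\right) - 28373\right) - 23552 = \left(6699 - 28373\right) - 23552 = -21674 - 23552 = -45226$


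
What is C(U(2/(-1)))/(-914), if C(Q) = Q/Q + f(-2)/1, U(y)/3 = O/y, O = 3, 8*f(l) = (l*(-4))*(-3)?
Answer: 1/457 ≈ 0.0021882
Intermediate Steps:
f(l) = 3*l/2 (f(l) = ((l*(-4))*(-3))/8 = (-4*l*(-3))/8 = (12*l)/8 = 3*l/2)
U(y) = 9/y (U(y) = 3*(3/y) = 9/y)
C(Q) = -2 (C(Q) = Q/Q + ((3/2)*(-2))/1 = 1 - 3*1 = 1 - 3 = -2)
C(U(2/(-1)))/(-914) = -2/(-914) = -2*(-1/914) = 1/457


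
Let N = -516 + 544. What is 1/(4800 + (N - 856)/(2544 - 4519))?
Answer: 1975/9480828 ≈ 0.00020832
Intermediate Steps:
N = 28
1/(4800 + (N - 856)/(2544 - 4519)) = 1/(4800 + (28 - 856)/(2544 - 4519)) = 1/(4800 - 828/(-1975)) = 1/(4800 - 828*(-1/1975)) = 1/(4800 + 828/1975) = 1/(9480828/1975) = 1975/9480828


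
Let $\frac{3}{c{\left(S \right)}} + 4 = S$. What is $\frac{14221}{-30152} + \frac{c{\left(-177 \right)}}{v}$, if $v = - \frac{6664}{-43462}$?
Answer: $- \frac{2635567667}{4546107496} \approx -0.57974$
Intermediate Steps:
$v = \frac{3332}{21731}$ ($v = \left(-6664\right) \left(- \frac{1}{43462}\right) = \frac{3332}{21731} \approx 0.15333$)
$c{\left(S \right)} = \frac{3}{-4 + S}$
$\frac{14221}{-30152} + \frac{c{\left(-177 \right)}}{v} = \frac{14221}{-30152} + \frac{3 \frac{1}{-4 - 177}}{\frac{3332}{21731}} = 14221 \left(- \frac{1}{30152}\right) + \frac{3}{-181} \cdot \frac{21731}{3332} = - \frac{14221}{30152} + 3 \left(- \frac{1}{181}\right) \frac{21731}{3332} = - \frac{14221}{30152} - \frac{65193}{603092} = - \frac{2635567667}{4546107496}$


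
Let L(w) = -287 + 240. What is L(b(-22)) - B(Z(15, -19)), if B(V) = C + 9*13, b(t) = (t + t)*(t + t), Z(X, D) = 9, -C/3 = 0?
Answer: -164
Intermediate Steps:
C = 0 (C = -3*0 = 0)
b(t) = 4*t² (b(t) = (2*t)*(2*t) = 4*t²)
B(V) = 117 (B(V) = 0 + 9*13 = 0 + 117 = 117)
L(w) = -47
L(b(-22)) - B(Z(15, -19)) = -47 - 1*117 = -47 - 117 = -164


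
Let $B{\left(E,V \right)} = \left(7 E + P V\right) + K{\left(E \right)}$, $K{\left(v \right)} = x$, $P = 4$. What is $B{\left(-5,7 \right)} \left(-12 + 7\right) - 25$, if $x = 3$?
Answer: $-5$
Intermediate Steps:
$K{\left(v \right)} = 3$
$B{\left(E,V \right)} = 3 + 4 V + 7 E$ ($B{\left(E,V \right)} = \left(7 E + 4 V\right) + 3 = \left(4 V + 7 E\right) + 3 = 3 + 4 V + 7 E$)
$B{\left(-5,7 \right)} \left(-12 + 7\right) - 25 = \left(3 + 4 \cdot 7 + 7 \left(-5\right)\right) \left(-12 + 7\right) - 25 = \left(3 + 28 - 35\right) \left(-5\right) - 25 = \left(-4\right) \left(-5\right) - 25 = 20 - 25 = -5$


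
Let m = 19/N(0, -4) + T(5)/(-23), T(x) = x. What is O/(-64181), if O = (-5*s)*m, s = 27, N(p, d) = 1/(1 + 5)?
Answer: 353295/1476163 ≈ 0.23933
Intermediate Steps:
N(p, d) = ⅙ (N(p, d) = 1/6 = ⅙)
m = 2617/23 (m = 19/(⅙) + 5/(-23) = 19*6 + 5*(-1/23) = 114 - 5/23 = 2617/23 ≈ 113.78)
O = -353295/23 (O = -5*27*(2617/23) = -135*2617/23 = -353295/23 ≈ -15361.)
O/(-64181) = -353295/23/(-64181) = -353295/23*(-1/64181) = 353295/1476163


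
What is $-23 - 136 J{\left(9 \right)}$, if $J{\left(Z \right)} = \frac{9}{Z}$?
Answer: $-159$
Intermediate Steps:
$-23 - 136 J{\left(9 \right)} = -23 - 136 \cdot \frac{9}{9} = -23 - 136 \cdot 9 \cdot \frac{1}{9} = -23 - 136 = -159$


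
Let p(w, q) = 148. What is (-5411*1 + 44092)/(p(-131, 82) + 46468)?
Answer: 38681/46616 ≈ 0.82978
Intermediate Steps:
(-5411*1 + 44092)/(p(-131, 82) + 46468) = (-5411*1 + 44092)/(148 + 46468) = (-5411 + 44092)/46616 = 38681*(1/46616) = 38681/46616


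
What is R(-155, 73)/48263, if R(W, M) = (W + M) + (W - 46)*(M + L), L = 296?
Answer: -74251/48263 ≈ -1.5385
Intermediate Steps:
R(W, M) = M + W + (-46 + W)*(296 + M) (R(W, M) = (W + M) + (W - 46)*(M + 296) = (M + W) + (-46 + W)*(296 + M) = M + W + (-46 + W)*(296 + M))
R(-155, 73)/48263 = (-13616 - 45*73 + 297*(-155) + 73*(-155))/48263 = (-13616 - 3285 - 46035 - 11315)*(1/48263) = -74251*1/48263 = -74251/48263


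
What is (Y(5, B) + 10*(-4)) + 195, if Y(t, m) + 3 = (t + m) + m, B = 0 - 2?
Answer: 153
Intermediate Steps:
B = -2
Y(t, m) = -3 + t + 2*m (Y(t, m) = -3 + ((t + m) + m) = -3 + ((m + t) + m) = -3 + (t + 2*m) = -3 + t + 2*m)
(Y(5, B) + 10*(-4)) + 195 = ((-3 + 5 + 2*(-2)) + 10*(-4)) + 195 = ((-3 + 5 - 4) - 40) + 195 = (-2 - 40) + 195 = -42 + 195 = 153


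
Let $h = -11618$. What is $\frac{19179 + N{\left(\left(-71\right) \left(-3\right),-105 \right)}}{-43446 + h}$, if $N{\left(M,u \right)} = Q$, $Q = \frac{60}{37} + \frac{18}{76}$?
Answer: $- \frac{26968287}{77419984} \approx -0.34834$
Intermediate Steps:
$Q = \frac{2613}{1406}$ ($Q = 60 \cdot \frac{1}{37} + 18 \cdot \frac{1}{76} = \frac{60}{37} + \frac{9}{38} = \frac{2613}{1406} \approx 1.8585$)
$N{\left(M,u \right)} = \frac{2613}{1406}$
$\frac{19179 + N{\left(\left(-71\right) \left(-3\right),-105 \right)}}{-43446 + h} = \frac{19179 + \frac{2613}{1406}}{-43446 - 11618} = \frac{26968287}{1406 \left(-55064\right)} = \frac{26968287}{1406} \left(- \frac{1}{55064}\right) = - \frac{26968287}{77419984}$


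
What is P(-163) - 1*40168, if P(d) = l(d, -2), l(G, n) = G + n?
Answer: -40333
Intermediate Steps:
P(d) = -2 + d (P(d) = d - 2 = -2 + d)
P(-163) - 1*40168 = (-2 - 163) - 1*40168 = -165 - 40168 = -40333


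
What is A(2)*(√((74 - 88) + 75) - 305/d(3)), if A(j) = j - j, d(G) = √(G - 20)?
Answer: 0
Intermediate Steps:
d(G) = √(-20 + G)
A(j) = 0
A(2)*(√((74 - 88) + 75) - 305/d(3)) = 0*(√((74 - 88) + 75) - 305/(√(-20 + 3))) = 0*(√(-14 + 75) - 305/(√(-17))) = 0*(√61 - 305/(I*√17)) = 0*(√61 - 305*(-I*√17/17)) = 0*(√61 - (-305)*I*√17/17) = 0*(√61 + 305*I*√17/17) = 0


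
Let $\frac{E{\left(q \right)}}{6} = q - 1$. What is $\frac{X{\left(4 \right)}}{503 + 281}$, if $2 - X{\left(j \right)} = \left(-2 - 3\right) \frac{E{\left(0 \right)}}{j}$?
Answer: $- \frac{11}{1568} \approx -0.0070153$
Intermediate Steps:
$E{\left(q \right)} = -6 + 6 q$ ($E{\left(q \right)} = 6 \left(q - 1\right) = 6 \left(-1 + q\right) = -6 + 6 q$)
$X{\left(j \right)} = 2 - \frac{30}{j}$ ($X{\left(j \right)} = 2 - \left(-2 - 3\right) \frac{-6 + 6 \cdot 0}{j} = 2 - - 5 \frac{-6 + 0}{j} = 2 - - 5 \left(- \frac{6}{j}\right) = 2 - \frac{30}{j}$)
$\frac{X{\left(4 \right)}}{503 + 281} = \frac{2 - \frac{30}{4}}{503 + 281} = \frac{2 - \frac{15}{2}}{784} = \frac{1}{784} \left(- \frac{11}{2}\right) = - \frac{11}{1568}$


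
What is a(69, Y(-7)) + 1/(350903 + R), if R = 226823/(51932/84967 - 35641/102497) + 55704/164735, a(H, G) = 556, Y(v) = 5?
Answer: 254677145401267367289443/458052419106604574108 ≈ 556.00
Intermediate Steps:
R = 325412760989367212423/377995224085395 (R = 226823/(51932*(1/84967) - 35641*1/102497) + 55704*(1/164735) = 226823/(51932/84967 - 35641/102497) + 55704/164735 = 226823/(2294565357/8708862599) + 55704/164735 = 226823*(8708862599/2294565357) + 55704/164735 = 1975370341292977/2294565357 + 55704/164735 = 325412760989367212423/377995224085395 ≈ 8.6089e+5)
a(69, Y(-7)) + 1/(350903 + R) = 556 + 1/(350903 + 325412760989367212423/377995224085395) = 556 + 1/(458052419106604574108/377995224085395) = 556 + 377995224085395/458052419106604574108 = 254677145401267367289443/458052419106604574108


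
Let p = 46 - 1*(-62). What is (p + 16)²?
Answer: 15376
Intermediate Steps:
p = 108 (p = 46 + 62 = 108)
(p + 16)² = (108 + 16)² = 124² = 15376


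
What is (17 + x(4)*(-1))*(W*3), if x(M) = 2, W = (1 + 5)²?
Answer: 1620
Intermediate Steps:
W = 36 (W = 6² = 36)
(17 + x(4)*(-1))*(W*3) = (17 + 2*(-1))*(36*3) = (17 - 2)*108 = 15*108 = 1620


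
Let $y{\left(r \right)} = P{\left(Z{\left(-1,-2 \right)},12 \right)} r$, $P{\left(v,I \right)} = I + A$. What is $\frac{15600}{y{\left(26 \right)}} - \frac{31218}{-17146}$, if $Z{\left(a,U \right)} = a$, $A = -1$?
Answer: $\frac{5315499}{94303} \approx 56.366$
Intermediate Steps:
$P{\left(v,I \right)} = -1 + I$ ($P{\left(v,I \right)} = I - 1 = -1 + I$)
$y{\left(r \right)} = 11 r$ ($y{\left(r \right)} = \left(-1 + 12\right) r = 11 r$)
$\frac{15600}{y{\left(26 \right)}} - \frac{31218}{-17146} = \frac{15600}{11 \cdot 26} - \frac{31218}{-17146} = \frac{15600}{286} - - \frac{15609}{8573} = 15600 \cdot \frac{1}{286} + \frac{15609}{8573} = \frac{600}{11} + \frac{15609}{8573} = \frac{5315499}{94303}$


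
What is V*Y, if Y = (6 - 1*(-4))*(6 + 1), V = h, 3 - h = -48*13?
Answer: 43890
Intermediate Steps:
h = 627 (h = 3 - (-48)*13 = 3 - 1*(-624) = 3 + 624 = 627)
V = 627
Y = 70 (Y = (6 + 4)*7 = 10*7 = 70)
V*Y = 627*70 = 43890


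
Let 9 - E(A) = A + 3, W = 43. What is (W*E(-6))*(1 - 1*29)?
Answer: -14448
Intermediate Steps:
E(A) = 6 - A (E(A) = 9 - (A + 3) = 9 - (3 + A) = 9 + (-3 - A) = 6 - A)
(W*E(-6))*(1 - 1*29) = (43*(6 - 1*(-6)))*(1 - 1*29) = (43*(6 + 6))*(1 - 29) = (43*12)*(-28) = 516*(-28) = -14448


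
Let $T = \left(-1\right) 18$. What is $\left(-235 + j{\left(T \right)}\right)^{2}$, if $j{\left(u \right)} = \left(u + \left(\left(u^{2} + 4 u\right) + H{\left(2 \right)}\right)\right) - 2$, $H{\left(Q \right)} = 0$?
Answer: $9$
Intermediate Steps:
$T = -18$
$j{\left(u \right)} = -2 + u^{2} + 5 u$ ($j{\left(u \right)} = \left(u + \left(\left(u^{2} + 4 u\right) + 0\right)\right) - 2 = \left(u + \left(u^{2} + 4 u\right)\right) - 2 = \left(u^{2} + 5 u\right) - 2 = -2 + u^{2} + 5 u$)
$\left(-235 + j{\left(T \right)}\right)^{2} = \left(-235 + \left(-2 + \left(-18\right)^{2} + 5 \left(-18\right)\right)\right)^{2} = \left(-235 - -232\right)^{2} = \left(-235 + 232\right)^{2} = \left(-3\right)^{2} = 9$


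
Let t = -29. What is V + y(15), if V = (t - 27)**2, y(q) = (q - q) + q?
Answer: 3151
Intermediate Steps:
y(q) = q (y(q) = 0 + q = q)
V = 3136 (V = (-29 - 27)**2 = (-56)**2 = 3136)
V + y(15) = 3136 + 15 = 3151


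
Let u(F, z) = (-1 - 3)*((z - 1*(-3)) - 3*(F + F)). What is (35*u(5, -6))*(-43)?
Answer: -198660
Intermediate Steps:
u(F, z) = -12 - 4*z + 24*F (u(F, z) = -4*((z + 3) - 6*F) = -4*((3 + z) - 6*F) = -4*(3 + z - 6*F) = -12 - 4*z + 24*F)
(35*u(5, -6))*(-43) = (35*(-12 - 4*(-6) + 24*5))*(-43) = (35*(-12 + 24 + 120))*(-43) = (35*132)*(-43) = 4620*(-43) = -198660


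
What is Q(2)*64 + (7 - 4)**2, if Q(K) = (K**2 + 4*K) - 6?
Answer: 393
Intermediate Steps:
Q(K) = -6 + K**2 + 4*K
Q(2)*64 + (7 - 4)**2 = (-6 + 2**2 + 4*2)*64 + (7 - 4)**2 = (-6 + 4 + 8)*64 + 3**2 = 6*64 + 9 = 384 + 9 = 393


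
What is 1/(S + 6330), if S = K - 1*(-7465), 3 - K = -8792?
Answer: 1/22590 ≈ 4.4267e-5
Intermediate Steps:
K = 8795 (K = 3 - 1*(-8792) = 3 + 8792 = 8795)
S = 16260 (S = 8795 - 1*(-7465) = 8795 + 7465 = 16260)
1/(S + 6330) = 1/(16260 + 6330) = 1/22590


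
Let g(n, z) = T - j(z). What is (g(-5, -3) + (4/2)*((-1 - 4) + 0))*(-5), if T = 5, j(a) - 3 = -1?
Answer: 35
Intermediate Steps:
j(a) = 2 (j(a) = 3 - 1 = 2)
g(n, z) = 3 (g(n, z) = 5 - 1*2 = 5 - 2 = 3)
(g(-5, -3) + (4/2)*((-1 - 4) + 0))*(-5) = (3 + (4/2)*((-1 - 4) + 0))*(-5) = (3 + (4*(1/2))*(-5 + 0))*(-5) = (3 + 2*(-5))*(-5) = (3 - 10)*(-5) = -7*(-5) = 35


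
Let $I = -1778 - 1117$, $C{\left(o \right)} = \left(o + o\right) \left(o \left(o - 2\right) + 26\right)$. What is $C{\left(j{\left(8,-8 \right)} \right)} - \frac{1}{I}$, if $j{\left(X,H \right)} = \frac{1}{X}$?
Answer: $\frac{4774111}{741120} \approx 6.4417$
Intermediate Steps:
$C{\left(o \right)} = 2 o \left(26 + o \left(-2 + o\right)\right)$ ($C{\left(o \right)} = 2 o \left(o \left(-2 + o\right) + 26\right) = 2 o \left(26 + o \left(-2 + o\right)\right)$)
$I = -2895$ ($I = -1778 - 1117 = -2895$)
$C{\left(j{\left(8,-8 \right)} \right)} - \frac{1}{I} = \frac{2 \left(26 + \left(\frac{1}{8}\right)^{2} - \frac{2}{8}\right)}{8} - \frac{1}{-2895} = 2 \cdot \frac{1}{8} \left(26 + \left(\frac{1}{8}\right)^{2} - \frac{1}{4}\right) - - \frac{1}{2895} = 2 \cdot \frac{1}{8} \left(26 + \frac{1}{64} - \frac{1}{4}\right) + \frac{1}{2895} = 2 \cdot \frac{1}{8} \cdot \frac{1649}{64} + \frac{1}{2895} = \frac{1649}{256} + \frac{1}{2895} = \frac{4774111}{741120}$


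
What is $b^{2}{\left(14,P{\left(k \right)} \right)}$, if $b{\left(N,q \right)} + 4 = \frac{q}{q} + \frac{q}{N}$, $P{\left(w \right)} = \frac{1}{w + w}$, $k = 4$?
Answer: $\frac{112225}{12544} \approx 8.9465$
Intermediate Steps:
$P{\left(w \right)} = \frac{1}{2 w}$
$b{\left(N,q \right)} = -3 + \frac{q}{N}$ ($b{\left(N,q \right)} = -4 + \left(\frac{q}{q} + \frac{q}{N}\right) = -4 + \left(1 + \frac{q}{N}\right) = -3 + \frac{q}{N}$)
$b^{2}{\left(14,P{\left(k \right)} \right)} = \left(-3 + \frac{\frac{1}{2} \cdot \frac{1}{4}}{14}\right)^{2} = \left(-3 + \frac{1}{2} \cdot \frac{1}{4} \cdot \frac{1}{14}\right)^{2} = \left(-3 + \frac{1}{8} \cdot \frac{1}{14}\right)^{2} = \left(-3 + \frac{1}{112}\right)^{2} = \left(- \frac{335}{112}\right)^{2} = \frac{112225}{12544}$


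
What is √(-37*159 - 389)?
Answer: 56*I*√2 ≈ 79.196*I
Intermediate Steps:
√(-37*159 - 389) = √(-5883 - 389) = √(-6272) = 56*I*√2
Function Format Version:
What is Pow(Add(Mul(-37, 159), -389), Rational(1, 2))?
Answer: Mul(56, I, Pow(2, Rational(1, 2))) ≈ Mul(79.196, I)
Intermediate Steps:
Pow(Add(Mul(-37, 159), -389), Rational(1, 2)) = Pow(Add(-5883, -389), Rational(1, 2)) = Pow(-6272, Rational(1, 2)) = Mul(56, I, Pow(2, Rational(1, 2)))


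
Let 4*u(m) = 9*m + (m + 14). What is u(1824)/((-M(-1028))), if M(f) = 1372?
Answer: -9127/2744 ≈ -3.3262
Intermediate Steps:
u(m) = 7/2 + 5*m/2 (u(m) = (9*m + (m + 14))/4 = (9*m + (14 + m))/4 = (14 + 10*m)/4 = 7/2 + 5*m/2)
u(1824)/((-M(-1028))) = (7/2 + (5/2)*1824)/((-1*1372)) = (7/2 + 4560)/(-1372) = (9127/2)*(-1/1372) = -9127/2744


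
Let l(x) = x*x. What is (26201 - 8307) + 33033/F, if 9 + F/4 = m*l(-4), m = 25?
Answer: 28019249/1564 ≈ 17915.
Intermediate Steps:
l(x) = x²
F = 1564 (F = -36 + 4*(25*(-4)²) = -36 + 4*(25*16) = -36 + 4*400 = -36 + 1600 = 1564)
(26201 - 8307) + 33033/F = (26201 - 8307) + 33033/1564 = 17894 + 33033*(1/1564) = 17894 + 33033/1564 = 28019249/1564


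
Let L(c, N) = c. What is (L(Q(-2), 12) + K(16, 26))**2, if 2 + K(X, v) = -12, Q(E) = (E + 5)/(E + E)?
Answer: 3481/16 ≈ 217.56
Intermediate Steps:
Q(E) = (5 + E)/(2*E) (Q(E) = (5 + E)/((2*E)) = (5 + E)*(1/(2*E)) = (5 + E)/(2*E))
K(X, v) = -14 (K(X, v) = -2 - 12 = -14)
(L(Q(-2), 12) + K(16, 26))**2 = ((1/2)*(5 - 2)/(-2) - 14)**2 = ((1/2)*(-1/2)*3 - 14)**2 = (-3/4 - 14)**2 = (-59/4)**2 = 3481/16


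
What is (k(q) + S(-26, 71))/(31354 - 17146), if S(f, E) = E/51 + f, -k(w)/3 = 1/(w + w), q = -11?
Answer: -27457/15941376 ≈ -0.0017224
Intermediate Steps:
k(w) = -3/(2*w) (k(w) = -3/(w + w) = -3*1/(2*w) = -3/(2*w))
S(f, E) = f + E/51 (S(f, E) = E*(1/51) + f = E/51 + f = f + E/51)
(k(q) + S(-26, 71))/(31354 - 17146) = (-3/2/(-11) + (-26 + (1/51)*71))/(31354 - 17146) = (-3/2*(-1/11) + (-26 + 71/51))/14208 = (3/22 - 1255/51)*(1/14208) = -27457/1122*1/14208 = -27457/15941376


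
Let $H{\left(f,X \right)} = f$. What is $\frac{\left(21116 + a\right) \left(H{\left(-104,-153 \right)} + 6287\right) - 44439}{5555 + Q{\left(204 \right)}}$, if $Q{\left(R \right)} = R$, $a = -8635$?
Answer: $\frac{77125584}{5759} \approx 13392.0$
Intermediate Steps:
$\frac{\left(21116 + a\right) \left(H{\left(-104,-153 \right)} + 6287\right) - 44439}{5555 + Q{\left(204 \right)}} = \frac{\left(21116 - 8635\right) \left(-104 + 6287\right) - 44439}{5555 + 204} = \frac{12481 \cdot 6183 - 44439}{5759} = \left(77170023 - 44439\right) \frac{1}{5759} = 77125584 \cdot \frac{1}{5759} = \frac{77125584}{5759}$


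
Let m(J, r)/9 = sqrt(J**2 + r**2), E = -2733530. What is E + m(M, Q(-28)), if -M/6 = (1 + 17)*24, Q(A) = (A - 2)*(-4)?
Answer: -2733530 + 216*sqrt(11689) ≈ -2.7102e+6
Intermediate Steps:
Q(A) = 8 - 4*A (Q(A) = (-2 + A)*(-4) = 8 - 4*A)
M = -2592 (M = -6*(1 + 17)*24 = -108*24 = -6*432 = -2592)
m(J, r) = 9*sqrt(J**2 + r**2)
E + m(M, Q(-28)) = -2733530 + 9*sqrt((-2592)**2 + (8 - 4*(-28))**2) = -2733530 + 9*sqrt(6718464 + (8 + 112)**2) = -2733530 + 9*sqrt(6718464 + 120**2) = -2733530 + 9*sqrt(6718464 + 14400) = -2733530 + 9*sqrt(6732864) = -2733530 + 9*(24*sqrt(11689)) = -2733530 + 216*sqrt(11689)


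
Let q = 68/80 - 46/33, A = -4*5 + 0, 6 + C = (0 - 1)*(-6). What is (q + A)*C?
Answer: 0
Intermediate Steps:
C = 0 (C = -6 + (0 - 1)*(-6) = -6 - 1*(-6) = -6 + 6 = 0)
A = -20 (A = -20 + 0 = -20)
q = -359/660 (q = 68*(1/80) - 46*1/33 = 17/20 - 46/33 = -359/660 ≈ -0.54394)
(q + A)*C = (-359/660 - 20)*0 = -13559/660*0 = 0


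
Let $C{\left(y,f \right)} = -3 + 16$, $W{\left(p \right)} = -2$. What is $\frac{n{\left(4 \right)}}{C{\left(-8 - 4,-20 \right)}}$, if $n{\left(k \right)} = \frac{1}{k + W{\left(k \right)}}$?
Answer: $\frac{1}{26} \approx 0.038462$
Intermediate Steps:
$C{\left(y,f \right)} = 13$
$n{\left(k \right)} = \frac{1}{-2 + k}$ ($n{\left(k \right)} = \frac{1}{k - 2} = \frac{1}{-2 + k}$)
$\frac{n{\left(4 \right)}}{C{\left(-8 - 4,-20 \right)}} = \frac{1}{\left(-2 + 4\right) 13} = \frac{1}{2} \cdot \frac{1}{13} = \frac{1}{26}$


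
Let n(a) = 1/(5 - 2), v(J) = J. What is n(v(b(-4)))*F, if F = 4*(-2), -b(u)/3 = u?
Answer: -8/3 ≈ -2.6667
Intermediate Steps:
b(u) = -3*u
n(a) = ⅓ (n(a) = 1/3 = ⅓)
F = -8
n(v(b(-4)))*F = (⅓)*(-8) = -8/3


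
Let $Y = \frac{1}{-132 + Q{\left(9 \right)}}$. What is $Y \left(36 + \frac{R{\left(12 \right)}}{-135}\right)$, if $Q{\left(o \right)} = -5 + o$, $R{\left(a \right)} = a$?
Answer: $- \frac{101}{360} \approx -0.28056$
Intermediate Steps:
$Y = - \frac{1}{128}$ ($Y = \frac{1}{-132 + \left(-5 + 9\right)} = \frac{1}{-132 + 4} = \frac{1}{-128} = - \frac{1}{128} \approx -0.0078125$)
$Y \left(36 + \frac{R{\left(12 \right)}}{-135}\right) = - \frac{36 + \frac{12}{-135}}{128} = - \frac{36 + 12 \left(- \frac{1}{135}\right)}{128} = - \frac{36 - \frac{4}{45}}{128} = \left(- \frac{1}{128}\right) \frac{1616}{45} = - \frac{101}{360}$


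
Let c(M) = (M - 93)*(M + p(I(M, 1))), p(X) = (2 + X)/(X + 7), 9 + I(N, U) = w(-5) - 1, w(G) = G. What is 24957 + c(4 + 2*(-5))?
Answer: 203121/8 ≈ 25390.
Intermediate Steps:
I(N, U) = -15 (I(N, U) = -9 + (-5 - 1) = -9 - 6 = -15)
p(X) = (2 + X)/(7 + X)
c(M) = (-93 + M)*(13/8 + M) (c(M) = (M - 93)*(M + (2 - 15)/(7 - 15)) = (-93 + M)*(M - 13/(-8)) = (-93 + M)*(M - 1/8*(-13)) = (-93 + M)*(M + 13/8) = (-93 + M)*(13/8 + M))
24957 + c(4 + 2*(-5)) = 24957 + (-1209/8 + (4 + 2*(-5))**2 - 731*(4 + 2*(-5))/8) = 24957 + (-1209/8 + (4 - 10)**2 - 731*(4 - 10)/8) = 24957 + (-1209/8 + (-6)**2 - 731/8*(-6)) = 24957 + (-1209/8 + 36 + 2193/4) = 24957 + 3465/8 = 203121/8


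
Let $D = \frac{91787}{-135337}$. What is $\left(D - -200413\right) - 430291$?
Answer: $- \frac{31111090673}{135337} \approx -2.2988 \cdot 10^{5}$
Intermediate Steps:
$D = - \frac{91787}{135337}$ ($D = 91787 \left(- \frac{1}{135337}\right) = - \frac{91787}{135337} \approx -0.67821$)
$\left(D - -200413\right) - 430291 = \left(- \frac{91787}{135337} - -200413\right) - 430291 = \left(- \frac{91787}{135337} + 200413\right) - 430291 = \frac{27123202394}{135337} - 430291 = - \frac{31111090673}{135337}$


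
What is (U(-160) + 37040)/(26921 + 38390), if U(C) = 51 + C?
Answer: 36931/65311 ≈ 0.56546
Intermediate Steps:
(U(-160) + 37040)/(26921 + 38390) = ((51 - 160) + 37040)/(26921 + 38390) = (-109 + 37040)/65311 = 36931*(1/65311) = 36931/65311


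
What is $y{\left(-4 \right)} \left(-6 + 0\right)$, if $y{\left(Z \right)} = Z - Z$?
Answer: $0$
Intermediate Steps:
$y{\left(Z \right)} = 0$
$y{\left(-4 \right)} \left(-6 + 0\right) = 0 \left(-6 + 0\right) = 0 \left(-6\right) = 0$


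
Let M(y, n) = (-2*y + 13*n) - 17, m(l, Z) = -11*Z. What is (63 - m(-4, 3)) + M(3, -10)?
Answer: -57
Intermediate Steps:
M(y, n) = -17 - 2*y + 13*n
(63 - m(-4, 3)) + M(3, -10) = (63 - (-11)*3) + (-17 - 2*3 + 13*(-10)) = (63 - 1*(-33)) + (-17 - 6 - 130) = (63 + 33) - 153 = 96 - 153 = -57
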